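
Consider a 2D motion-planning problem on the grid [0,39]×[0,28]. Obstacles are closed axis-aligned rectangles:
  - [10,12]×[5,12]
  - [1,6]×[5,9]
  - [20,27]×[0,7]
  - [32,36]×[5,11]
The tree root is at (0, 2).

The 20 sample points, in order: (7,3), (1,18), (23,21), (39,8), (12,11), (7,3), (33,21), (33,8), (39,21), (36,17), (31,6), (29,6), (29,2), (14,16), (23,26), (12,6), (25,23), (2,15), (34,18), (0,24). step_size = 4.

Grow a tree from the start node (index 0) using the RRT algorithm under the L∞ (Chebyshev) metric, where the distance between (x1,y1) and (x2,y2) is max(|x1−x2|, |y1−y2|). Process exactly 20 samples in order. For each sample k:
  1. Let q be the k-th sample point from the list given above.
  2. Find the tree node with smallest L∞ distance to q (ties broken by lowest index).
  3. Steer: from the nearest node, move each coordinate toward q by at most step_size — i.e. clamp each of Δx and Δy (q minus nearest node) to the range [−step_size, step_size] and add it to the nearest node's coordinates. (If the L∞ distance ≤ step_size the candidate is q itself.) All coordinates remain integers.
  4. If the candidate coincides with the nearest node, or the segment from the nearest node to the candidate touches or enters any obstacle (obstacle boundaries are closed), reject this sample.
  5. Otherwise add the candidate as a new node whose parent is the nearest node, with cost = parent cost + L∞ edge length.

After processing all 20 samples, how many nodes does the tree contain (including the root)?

Node count: 5

1. q=(7,3) nearest=0 d=7 new=(4,3) → add node 1 parent=0 cost=4
2. q=(1,18) nearest=1 d=15 new=(1,7) → blocked by [1,6]×[5,9], reject
3. q=(23,21) nearest=1 d=19 new=(8,7) → blocked by [1,6]×[5,9], reject
4. q=(39,8) nearest=1 d=35 new=(8,7) → blocked by [1,6]×[5,9], reject
5. q=(12,11) nearest=1 d=8 new=(8,7) → blocked by [1,6]×[5,9], reject
6. q=(7,3) nearest=1 d=3 new=(7,3) → add node 2 parent=1 cost=7
7. q=(33,21) nearest=2 d=26 new=(11,7) → blocked by [10,12]×[5,12], reject
8. q=(33,8) nearest=2 d=26 new=(11,7) → blocked by [10,12]×[5,12], reject
9. q=(39,21) nearest=2 d=32 new=(11,7) → blocked by [10,12]×[5,12], reject
10. q=(36,17) nearest=2 d=29 new=(11,7) → blocked by [10,12]×[5,12], reject
11. q=(31,6) nearest=2 d=24 new=(11,6) → blocked by [10,12]×[5,12], reject
12. q=(29,6) nearest=2 d=22 new=(11,6) → blocked by [10,12]×[5,12], reject
13. q=(29,2) nearest=2 d=22 new=(11,2) → add node 3 parent=2 cost=11
14. q=(14,16) nearest=1 d=13 new=(8,7) → blocked by [1,6]×[5,9], reject
15. q=(23,26) nearest=1 d=23 new=(8,7) → blocked by [1,6]×[5,9], reject
16. q=(12,6) nearest=3 d=4 new=(12,6) → blocked by [10,12]×[5,12], reject
17. q=(25,23) nearest=2 d=20 new=(11,7) → blocked by [10,12]×[5,12], reject
18. q=(2,15) nearest=1 d=12 new=(2,7) → blocked by [1,6]×[5,9], reject
19. q=(34,18) nearest=3 d=23 new=(15,6) → add node 4 parent=3 cost=15
20. q=(0,24) nearest=4 d=18 new=(11,10) → blocked by [10,12]×[5,12], reject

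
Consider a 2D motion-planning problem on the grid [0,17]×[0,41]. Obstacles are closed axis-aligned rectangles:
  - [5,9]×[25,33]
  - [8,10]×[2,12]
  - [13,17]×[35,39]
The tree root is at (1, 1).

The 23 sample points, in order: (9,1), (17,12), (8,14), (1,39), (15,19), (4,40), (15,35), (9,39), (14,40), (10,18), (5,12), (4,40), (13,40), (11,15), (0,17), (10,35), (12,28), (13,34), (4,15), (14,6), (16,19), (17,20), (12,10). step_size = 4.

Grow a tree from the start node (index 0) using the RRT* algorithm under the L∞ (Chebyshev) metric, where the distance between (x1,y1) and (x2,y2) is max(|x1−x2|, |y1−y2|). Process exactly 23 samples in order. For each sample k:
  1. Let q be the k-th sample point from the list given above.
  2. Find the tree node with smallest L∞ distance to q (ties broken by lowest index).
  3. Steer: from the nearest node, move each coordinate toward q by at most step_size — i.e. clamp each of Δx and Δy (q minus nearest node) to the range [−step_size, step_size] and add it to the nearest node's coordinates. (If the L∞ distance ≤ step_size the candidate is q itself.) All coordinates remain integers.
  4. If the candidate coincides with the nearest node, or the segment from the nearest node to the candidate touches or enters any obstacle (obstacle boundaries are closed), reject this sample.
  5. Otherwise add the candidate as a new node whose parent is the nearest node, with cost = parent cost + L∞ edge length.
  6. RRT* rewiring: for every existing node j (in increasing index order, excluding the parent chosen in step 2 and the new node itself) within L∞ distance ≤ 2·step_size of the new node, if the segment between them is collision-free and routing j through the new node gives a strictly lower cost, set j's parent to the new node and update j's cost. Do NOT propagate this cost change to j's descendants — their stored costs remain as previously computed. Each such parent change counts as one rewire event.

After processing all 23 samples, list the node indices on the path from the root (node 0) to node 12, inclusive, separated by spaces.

Path: 0 2 3 4 12

1. q=(9,1) nearest=0 d=8 new=(5,1) → add node 1 parent=0 cost=4
2. q=(17,12) nearest=1 d=12 new=(9,5) → blocked by [8,10]×[2,12], reject
3. q=(8,14) nearest=0 d=13 new=(5,5) → add node 2 parent=0 cost=4
4. q=(1,39) nearest=2 d=34 new=(1,9) → add node 3 parent=2 cost=8
5. q=(15,19) nearest=2 d=14 new=(9,9) → blocked by [8,10]×[2,12], reject
6. q=(4,40) nearest=3 d=31 new=(4,13) → add node 4 parent=3 cost=12
7. q=(15,35) nearest=4 d=22 new=(8,17) → add node 5 parent=4 cost=16
8. q=(9,39) nearest=5 d=22 new=(9,21) → add node 6 parent=5 cost=20
9. q=(14,40) nearest=6 d=19 new=(13,25) → add node 7 parent=6 cost=24
10. q=(10,18) nearest=5 d=2 new=(10,18) → add node 8 parent=5 cost=18
11. q=(5,12) nearest=4 d=1 new=(5,12) → add node 9 parent=4 cost=13
12. q=(4,40) nearest=7 d=15 new=(9,29) → blocked by [5,9]×[25,33], reject
13. q=(13,40) nearest=7 d=15 new=(13,29) → add node 10 parent=7 cost=28
14. q=(11,15) nearest=5 d=3 new=(11,15) → add node 11 parent=5 cost=19
15. q=(0,17) nearest=4 d=4 new=(0,17) → add node 12 parent=4 cost=16
16. q=(10,35) nearest=10 d=6 new=(10,33) → add node 13 parent=10 cost=32
17. q=(12,28) nearest=10 d=1 new=(12,28) → add node 14 parent=10 cost=29
18. q=(13,34) nearest=13 d=3 new=(13,34) → add node 15 parent=13 cost=35
19. q=(4,15) nearest=4 d=2 new=(4,15) → add node 16 parent=4 cost=14
20. q=(14,6) nearest=1 d=9 new=(9,5) → blocked by [8,10]×[2,12], reject
21. q=(16,19) nearest=11 d=5 new=(15,19) → add node 17 parent=11 cost=23
22. q=(17,20) nearest=17 d=2 new=(17,20) → add node 18 parent=17 cost=25
23. q=(12,10) nearest=11 d=5 new=(12,11) → add node 19 parent=11 cost=23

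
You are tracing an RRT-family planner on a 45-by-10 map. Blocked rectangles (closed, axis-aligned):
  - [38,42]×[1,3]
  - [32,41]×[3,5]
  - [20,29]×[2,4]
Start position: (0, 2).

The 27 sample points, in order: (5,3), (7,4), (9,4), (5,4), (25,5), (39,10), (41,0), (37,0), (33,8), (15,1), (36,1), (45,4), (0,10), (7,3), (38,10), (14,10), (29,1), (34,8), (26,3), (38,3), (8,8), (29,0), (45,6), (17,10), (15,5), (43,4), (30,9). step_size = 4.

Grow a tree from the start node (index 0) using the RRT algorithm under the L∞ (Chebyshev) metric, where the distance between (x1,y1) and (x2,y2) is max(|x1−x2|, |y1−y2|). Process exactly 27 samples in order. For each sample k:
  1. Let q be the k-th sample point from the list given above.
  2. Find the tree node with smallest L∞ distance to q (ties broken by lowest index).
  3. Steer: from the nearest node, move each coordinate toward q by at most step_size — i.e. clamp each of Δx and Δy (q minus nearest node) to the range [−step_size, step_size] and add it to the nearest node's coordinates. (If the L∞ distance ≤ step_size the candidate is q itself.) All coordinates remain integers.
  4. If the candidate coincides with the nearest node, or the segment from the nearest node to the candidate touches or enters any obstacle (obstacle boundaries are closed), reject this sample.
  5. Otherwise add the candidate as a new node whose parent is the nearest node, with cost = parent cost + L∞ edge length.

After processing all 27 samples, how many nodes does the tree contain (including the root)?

Node count: 20

1. q=(5,3) nearest=0 d=5 new=(4,3) → add node 1 parent=0 cost=4
2. q=(7,4) nearest=1 d=3 new=(7,4) → add node 2 parent=1 cost=7
3. q=(9,4) nearest=2 d=2 new=(9,4) → add node 3 parent=2 cost=9
4. q=(5,4) nearest=1 d=1 new=(5,4) → add node 4 parent=1 cost=5
5. q=(25,5) nearest=3 d=16 new=(13,5) → add node 5 parent=3 cost=13
6. q=(39,10) nearest=5 d=26 new=(17,9) → add node 6 parent=5 cost=17
7. q=(41,0) nearest=6 d=24 new=(21,5) → add node 7 parent=6 cost=21
8. q=(37,0) nearest=7 d=16 new=(25,1) → blocked by [20,29]×[2,4], reject
9. q=(33,8) nearest=7 d=12 new=(25,8) → add node 8 parent=7 cost=25
10. q=(15,1) nearest=5 d=4 new=(15,1) → add node 9 parent=5 cost=17
11. q=(36,1) nearest=8 d=11 new=(29,4) → blocked by [20,29]×[2,4], reject
12. q=(45,4) nearest=8 d=20 new=(29,4) → blocked by [20,29]×[2,4], reject
13. q=(0,10) nearest=4 d=6 new=(1,8) → add node 10 parent=4 cost=9
14. q=(7,3) nearest=2 d=1 new=(7,3) → add node 11 parent=2 cost=8
15. q=(38,10) nearest=8 d=13 new=(29,10) → add node 12 parent=8 cost=29
16. q=(14,10) nearest=6 d=3 new=(14,10) → add node 13 parent=6 cost=20
17. q=(29,1) nearest=8 d=7 new=(29,4) → blocked by [20,29]×[2,4], reject
18. q=(34,8) nearest=12 d=5 new=(33,8) → add node 14 parent=12 cost=33
19. q=(26,3) nearest=7 d=5 new=(25,3) → blocked by [20,29]×[2,4], reject
20. q=(38,3) nearest=14 d=5 new=(37,4) → blocked by [32,41]×[3,5], reject
21. q=(8,8) nearest=2 d=4 new=(8,8) → add node 15 parent=2 cost=11
22. q=(29,0) nearest=7 d=8 new=(25,1) → blocked by [20,29]×[2,4], reject
23. q=(45,6) nearest=14 d=12 new=(37,6) → add node 16 parent=14 cost=37
24. q=(17,10) nearest=6 d=1 new=(17,10) → add node 17 parent=6 cost=18
25. q=(15,5) nearest=5 d=2 new=(15,5) → add node 18 parent=5 cost=15
26. q=(43,4) nearest=16 d=6 new=(41,4) → blocked by [32,41]×[3,5], reject
27. q=(30,9) nearest=12 d=1 new=(30,9) → add node 19 parent=12 cost=30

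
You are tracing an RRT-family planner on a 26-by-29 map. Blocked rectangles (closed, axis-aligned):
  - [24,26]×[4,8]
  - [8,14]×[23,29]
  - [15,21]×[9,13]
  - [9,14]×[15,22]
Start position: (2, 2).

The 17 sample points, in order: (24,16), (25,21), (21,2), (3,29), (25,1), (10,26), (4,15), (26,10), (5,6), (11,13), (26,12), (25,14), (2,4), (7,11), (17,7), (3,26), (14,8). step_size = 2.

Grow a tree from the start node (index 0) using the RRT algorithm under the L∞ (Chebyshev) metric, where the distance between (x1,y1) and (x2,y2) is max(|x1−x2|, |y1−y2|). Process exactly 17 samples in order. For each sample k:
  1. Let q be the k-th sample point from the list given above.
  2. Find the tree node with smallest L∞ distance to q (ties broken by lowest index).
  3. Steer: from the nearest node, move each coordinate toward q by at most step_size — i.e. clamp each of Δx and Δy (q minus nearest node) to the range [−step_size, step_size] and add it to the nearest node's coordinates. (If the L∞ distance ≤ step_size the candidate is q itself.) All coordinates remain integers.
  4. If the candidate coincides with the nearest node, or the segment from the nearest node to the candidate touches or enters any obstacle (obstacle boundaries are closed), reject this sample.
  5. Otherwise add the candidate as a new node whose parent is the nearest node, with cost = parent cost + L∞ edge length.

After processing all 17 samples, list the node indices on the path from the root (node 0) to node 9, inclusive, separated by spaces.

1. q=(24,16) nearest=0 d=22 new=(4,4) → add node 1 parent=0 cost=2
2. q=(25,21) nearest=1 d=21 new=(6,6) → add node 2 parent=1 cost=4
3. q=(21,2) nearest=2 d=15 new=(8,4) → add node 3 parent=2 cost=6
4. q=(3,29) nearest=2 d=23 new=(4,8) → add node 4 parent=2 cost=6
5. q=(25,1) nearest=3 d=17 new=(10,2) → add node 5 parent=3 cost=8
6. q=(10,26) nearest=4 d=18 new=(6,10) → add node 6 parent=4 cost=8
7. q=(4,15) nearest=6 d=5 new=(4,12) → add node 7 parent=6 cost=10
8. q=(26,10) nearest=5 d=16 new=(12,4) → add node 8 parent=5 cost=10
9. q=(5,6) nearest=2 d=1 new=(5,6) → add node 9 parent=2 cost=5
10. q=(11,13) nearest=6 d=5 new=(8,12) → add node 10 parent=6 cost=10
11. q=(26,12) nearest=8 d=14 new=(14,6) → add node 11 parent=8 cost=12
12. q=(25,14) nearest=11 d=11 new=(16,8) → add node 12 parent=11 cost=14
13. q=(2,4) nearest=0 d=2 new=(2,4) → add node 13 parent=0 cost=2
14. q=(7,11) nearest=6 d=1 new=(7,11) → add node 14 parent=6 cost=9
15. q=(17,7) nearest=12 d=1 new=(17,7) → add node 15 parent=12 cost=15
16. q=(3,26) nearest=7 d=14 new=(3,14) → add node 16 parent=7 cost=12
17. q=(14,8) nearest=11 d=2 new=(14,8) → add node 17 parent=11 cost=14

Path: 0 1 2 9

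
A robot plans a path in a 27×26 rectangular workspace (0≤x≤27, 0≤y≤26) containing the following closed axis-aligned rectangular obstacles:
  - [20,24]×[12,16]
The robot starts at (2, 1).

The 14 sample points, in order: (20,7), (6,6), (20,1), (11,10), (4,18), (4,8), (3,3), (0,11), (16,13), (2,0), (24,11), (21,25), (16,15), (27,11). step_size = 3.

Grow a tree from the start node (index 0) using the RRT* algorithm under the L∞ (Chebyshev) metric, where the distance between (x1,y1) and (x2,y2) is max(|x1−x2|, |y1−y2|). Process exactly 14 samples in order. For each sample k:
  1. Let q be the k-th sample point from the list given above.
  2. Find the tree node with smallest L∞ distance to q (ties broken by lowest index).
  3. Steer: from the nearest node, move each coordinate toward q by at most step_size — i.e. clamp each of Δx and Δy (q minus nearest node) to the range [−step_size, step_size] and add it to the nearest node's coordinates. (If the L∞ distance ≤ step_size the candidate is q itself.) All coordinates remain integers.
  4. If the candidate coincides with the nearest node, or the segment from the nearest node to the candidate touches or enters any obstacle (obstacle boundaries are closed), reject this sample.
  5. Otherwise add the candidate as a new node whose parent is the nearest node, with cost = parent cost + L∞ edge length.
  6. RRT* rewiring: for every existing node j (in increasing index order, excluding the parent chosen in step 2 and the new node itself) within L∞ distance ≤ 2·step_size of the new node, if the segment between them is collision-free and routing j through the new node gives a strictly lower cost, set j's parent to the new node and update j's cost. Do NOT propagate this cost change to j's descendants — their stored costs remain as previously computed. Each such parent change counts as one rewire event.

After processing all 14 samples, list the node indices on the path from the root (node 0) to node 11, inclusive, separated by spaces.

Path: 0 1 2 4 9 11

1. q=(20,7) nearest=0 d=18 new=(5,4) → add node 1 parent=0 cost=3
2. q=(6,6) nearest=1 d=2 new=(6,6) → add node 2 parent=1 cost=5
3. q=(20,1) nearest=2 d=14 new=(9,3) → add node 3 parent=2 cost=8
4. q=(11,10) nearest=2 d=5 new=(9,9) → add node 4 parent=2 cost=8
5. q=(4,18) nearest=4 d=9 new=(6,12) → add node 5 parent=4 cost=11
6. q=(4,8) nearest=2 d=2 new=(4,8) → add node 6 parent=2 cost=7
7. q=(3,3) nearest=0 d=2 new=(3,3) → add node 7 parent=0 cost=2
8. q=(0,11) nearest=6 d=4 new=(1,11) → add node 8 parent=6 cost=10
9. q=(16,13) nearest=4 d=7 new=(12,12) → add node 9 parent=4 cost=11
10. q=(2,0) nearest=0 d=1 new=(2,0) → add node 10 parent=0 cost=1
11. q=(24,11) nearest=9 d=12 new=(15,11) → add node 11 parent=9 cost=14
12. q=(21,25) nearest=9 d=13 new=(15,15) → add node 12 parent=9 cost=14
13. q=(16,15) nearest=12 d=1 new=(16,15) → add node 13 parent=12 cost=15
14. q=(27,11) nearest=13 d=11 new=(19,12) → add node 14 parent=13 cost=18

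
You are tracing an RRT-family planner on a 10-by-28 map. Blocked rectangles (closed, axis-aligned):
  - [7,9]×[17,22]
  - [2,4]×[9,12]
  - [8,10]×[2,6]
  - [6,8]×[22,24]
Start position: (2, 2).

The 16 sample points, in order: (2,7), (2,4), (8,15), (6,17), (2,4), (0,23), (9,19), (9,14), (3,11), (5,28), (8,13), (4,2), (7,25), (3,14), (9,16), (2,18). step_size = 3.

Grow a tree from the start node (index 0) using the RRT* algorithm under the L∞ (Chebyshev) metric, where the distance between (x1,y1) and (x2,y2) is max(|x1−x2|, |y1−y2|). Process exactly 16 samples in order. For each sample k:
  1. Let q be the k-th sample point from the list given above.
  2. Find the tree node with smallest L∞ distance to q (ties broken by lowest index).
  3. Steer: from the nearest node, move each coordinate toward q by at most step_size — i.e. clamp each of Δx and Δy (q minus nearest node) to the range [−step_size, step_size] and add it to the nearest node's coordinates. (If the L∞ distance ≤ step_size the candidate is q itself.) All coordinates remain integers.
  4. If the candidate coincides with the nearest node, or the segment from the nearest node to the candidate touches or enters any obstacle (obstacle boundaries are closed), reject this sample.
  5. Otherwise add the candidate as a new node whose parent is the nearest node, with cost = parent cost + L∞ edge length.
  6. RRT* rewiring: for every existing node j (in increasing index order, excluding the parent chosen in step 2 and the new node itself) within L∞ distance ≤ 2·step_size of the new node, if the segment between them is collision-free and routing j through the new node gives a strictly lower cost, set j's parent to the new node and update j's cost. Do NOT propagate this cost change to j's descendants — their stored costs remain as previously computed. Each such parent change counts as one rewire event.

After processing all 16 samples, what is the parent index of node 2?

Parent of node 2: 1

1. q=(2,7) nearest=0 d=5 new=(2,5) → add node 1 parent=0 cost=3
2. q=(2,4) nearest=1 d=1 new=(2,4) → add node 2 parent=1 cost=4
3. q=(8,15) nearest=1 d=10 new=(5,8) → add node 3 parent=1 cost=6
4. q=(6,17) nearest=3 d=9 new=(6,11) → add node 4 parent=3 cost=9
5. q=(2,4) nearest=2 d=0 → coincident, reject
6. q=(0,23) nearest=4 d=12 new=(3,14) → add node 5 parent=4 cost=12
7. q=(9,19) nearest=5 d=6 new=(6,17) → add node 6 parent=5 cost=15
8. q=(9,14) nearest=4 d=3 new=(9,14) → add node 7 parent=4 cost=12
9. q=(3,11) nearest=3 d=3 new=(3,11) → blocked by [2,4]×[9,12], reject
10. q=(5,28) nearest=6 d=11 new=(5,20) → add node 8 parent=6 cost=18
11. q=(8,13) nearest=7 d=1 new=(8,13) → add node 9 parent=7 cost=13
12. q=(4,2) nearest=0 d=2 new=(4,2) → add node 10 parent=0 cost=2
13. q=(7,25) nearest=8 d=5 new=(7,23) → blocked by [6,8]×[22,24], reject
14. q=(3,14) nearest=5 d=0 → coincident, reject
15. q=(9,16) nearest=7 d=2 new=(9,16) → add node 11 parent=7 cost=14
16. q=(2,18) nearest=8 d=3 new=(2,18) → add node 12 parent=8 cost=21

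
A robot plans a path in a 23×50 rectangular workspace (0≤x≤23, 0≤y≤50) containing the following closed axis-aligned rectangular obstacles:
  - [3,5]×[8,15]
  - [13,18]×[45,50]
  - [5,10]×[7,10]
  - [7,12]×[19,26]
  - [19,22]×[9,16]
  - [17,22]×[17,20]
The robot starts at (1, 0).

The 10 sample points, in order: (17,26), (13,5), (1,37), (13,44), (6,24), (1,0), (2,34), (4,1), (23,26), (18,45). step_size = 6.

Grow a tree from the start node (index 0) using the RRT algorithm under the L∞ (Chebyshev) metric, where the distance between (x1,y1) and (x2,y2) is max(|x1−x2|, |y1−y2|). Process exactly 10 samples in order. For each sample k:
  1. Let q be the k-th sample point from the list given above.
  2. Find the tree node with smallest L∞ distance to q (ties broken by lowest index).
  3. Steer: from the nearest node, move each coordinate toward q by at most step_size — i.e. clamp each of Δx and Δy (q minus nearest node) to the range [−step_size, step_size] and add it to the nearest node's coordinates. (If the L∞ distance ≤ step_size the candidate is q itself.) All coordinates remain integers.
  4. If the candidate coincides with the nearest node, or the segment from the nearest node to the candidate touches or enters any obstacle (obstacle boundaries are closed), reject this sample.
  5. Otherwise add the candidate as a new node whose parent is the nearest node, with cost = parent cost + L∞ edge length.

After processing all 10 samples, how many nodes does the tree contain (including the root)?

Node count: 4

1. q=(17,26) nearest=0 d=26 new=(7,6) → add node 1 parent=0 cost=6
2. q=(13,5) nearest=1 d=6 new=(13,5) → add node 2 parent=1 cost=12
3. q=(1,37) nearest=1 d=31 new=(1,12) → blocked by [3,5]×[8,15], reject
4. q=(13,44) nearest=1 d=38 new=(13,12) → blocked by [5,10]×[7,10], reject
5. q=(6,24) nearest=1 d=18 new=(6,12) → blocked by [5,10]×[7,10], reject
6. q=(1,0) nearest=0 d=0 → coincident, reject
7. q=(2,34) nearest=1 d=28 new=(2,12) → blocked by [3,5]×[8,15], reject
8. q=(4,1) nearest=0 d=3 new=(4,1) → add node 3 parent=0 cost=3
9. q=(23,26) nearest=1 d=20 new=(13,12) → blocked by [5,10]×[7,10], reject
10. q=(18,45) nearest=1 d=39 new=(13,12) → blocked by [5,10]×[7,10], reject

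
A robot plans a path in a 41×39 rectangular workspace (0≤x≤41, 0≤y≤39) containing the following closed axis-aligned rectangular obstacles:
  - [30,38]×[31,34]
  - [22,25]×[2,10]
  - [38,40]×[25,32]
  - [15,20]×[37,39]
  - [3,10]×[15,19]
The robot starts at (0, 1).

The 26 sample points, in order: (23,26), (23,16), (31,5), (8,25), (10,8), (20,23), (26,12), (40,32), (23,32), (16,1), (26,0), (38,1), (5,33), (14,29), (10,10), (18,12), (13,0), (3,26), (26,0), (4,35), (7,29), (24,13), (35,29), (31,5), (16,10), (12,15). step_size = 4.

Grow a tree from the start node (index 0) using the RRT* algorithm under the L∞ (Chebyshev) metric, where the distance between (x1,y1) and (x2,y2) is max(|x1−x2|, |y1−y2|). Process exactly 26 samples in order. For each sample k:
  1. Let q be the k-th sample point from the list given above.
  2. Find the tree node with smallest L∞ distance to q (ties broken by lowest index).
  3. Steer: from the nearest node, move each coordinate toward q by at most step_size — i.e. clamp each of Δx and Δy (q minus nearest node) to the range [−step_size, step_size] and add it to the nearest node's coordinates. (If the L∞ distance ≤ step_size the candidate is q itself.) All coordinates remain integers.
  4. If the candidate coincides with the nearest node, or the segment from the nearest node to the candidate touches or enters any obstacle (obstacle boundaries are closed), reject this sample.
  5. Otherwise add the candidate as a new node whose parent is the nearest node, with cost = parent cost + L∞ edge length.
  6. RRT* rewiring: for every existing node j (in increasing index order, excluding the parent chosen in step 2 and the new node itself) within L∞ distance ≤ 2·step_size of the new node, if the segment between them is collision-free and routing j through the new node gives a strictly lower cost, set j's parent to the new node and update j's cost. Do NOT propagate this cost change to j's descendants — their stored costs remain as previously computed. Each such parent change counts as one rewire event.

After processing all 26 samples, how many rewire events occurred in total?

Rewire events: 1

1. q=(23,26) nearest=0 d=25 new=(4,5) → add node 1 parent=0 cost=4
2. q=(23,16) nearest=1 d=19 new=(8,9) → add node 2 parent=1 cost=8
3. q=(31,5) nearest=2 d=23 new=(12,5) → add node 3 parent=2 cost=12
4. q=(8,25) nearest=2 d=16 new=(8,13) → add node 4 parent=2 cost=12
5. q=(10,8) nearest=2 d=2 new=(10,8) → add node 5 parent=2 cost=10
6. q=(20,23) nearest=4 d=12 new=(12,17) → blocked by [3,10]×[15,19], reject
7. q=(26,12) nearest=3 d=14 new=(16,9) → add node 6 parent=3 cost=16
8. q=(40,32) nearest=6 d=24 new=(20,13) → add node 7 parent=6 cost=20
9. q=(23,32) nearest=4 d=19 new=(12,17) → blocked by [3,10]×[15,19], reject
10. q=(16,1) nearest=3 d=4 new=(16,1) → add node 8 parent=3 cost=16
11. q=(26,0) nearest=6 d=10 new=(20,5) → add node 9 parent=6 cost=20
12. q=(38,1) nearest=7 d=18 new=(24,9) → blocked by [22,25]×[2,10], reject
13. q=(5,33) nearest=4 d=20 new=(5,17) → blocked by [3,10]×[15,19], reject
14. q=(14,29) nearest=4 d=16 new=(12,17) → blocked by [3,10]×[15,19], reject
15. q=(10,10) nearest=2 d=2 new=(10,10) → add node 10 parent=2 cost=10
16. q=(18,12) nearest=7 d=2 new=(18,12) → add node 11 parent=7 cost=22
17. q=(13,0) nearest=8 d=3 new=(13,0) → add node 12 parent=8 cost=19
18. q=(3,26) nearest=4 d=13 new=(4,17) → blocked by [3,10]×[15,19], reject
19. q=(26,0) nearest=9 d=6 new=(24,1) → blocked by [22,25]×[2,10], reject
20. q=(4,35) nearest=4 d=22 new=(4,17) → blocked by [3,10]×[15,19], reject
21. q=(7,29) nearest=4 d=16 new=(7,17) → blocked by [3,10]×[15,19], reject
22. q=(24,13) nearest=7 d=4 new=(24,13) → add node 13 parent=7 cost=24
23. q=(35,29) nearest=7 d=16 new=(24,17) → add node 14 parent=7 cost=24
24. q=(31,5) nearest=13 d=8 new=(28,9) → add node 15 parent=13 cost=28
25. q=(16,10) nearest=6 d=1 new=(16,10) → add node 16 parent=6 cost=17; rewire 11→16 (19<22)
26. q=(12,15) nearest=4 d=4 new=(12,15) → add node 17 parent=4 cost=16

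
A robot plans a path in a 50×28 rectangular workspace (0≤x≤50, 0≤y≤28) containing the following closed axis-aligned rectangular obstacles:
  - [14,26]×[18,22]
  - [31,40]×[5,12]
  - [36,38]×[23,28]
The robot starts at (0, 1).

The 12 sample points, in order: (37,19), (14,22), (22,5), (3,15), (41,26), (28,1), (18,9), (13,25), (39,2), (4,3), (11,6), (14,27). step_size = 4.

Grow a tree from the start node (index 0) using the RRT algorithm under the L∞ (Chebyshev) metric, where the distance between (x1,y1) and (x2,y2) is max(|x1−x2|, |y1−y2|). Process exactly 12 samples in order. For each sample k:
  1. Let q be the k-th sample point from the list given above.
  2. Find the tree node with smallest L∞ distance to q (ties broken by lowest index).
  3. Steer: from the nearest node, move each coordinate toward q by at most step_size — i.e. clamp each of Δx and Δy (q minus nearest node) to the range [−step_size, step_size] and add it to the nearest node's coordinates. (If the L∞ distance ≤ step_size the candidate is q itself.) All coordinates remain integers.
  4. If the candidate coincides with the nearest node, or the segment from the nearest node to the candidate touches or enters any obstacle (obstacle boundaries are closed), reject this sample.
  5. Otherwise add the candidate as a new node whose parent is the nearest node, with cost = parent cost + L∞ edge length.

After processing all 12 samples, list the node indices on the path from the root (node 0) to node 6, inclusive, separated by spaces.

1. q=(37,19) nearest=0 d=37 new=(4,5) → add node 1 parent=0 cost=4
2. q=(14,22) nearest=1 d=17 new=(8,9) → add node 2 parent=1 cost=8
3. q=(22,5) nearest=2 d=14 new=(12,5) → add node 3 parent=2 cost=12
4. q=(3,15) nearest=2 d=6 new=(4,13) → add node 4 parent=2 cost=12
5. q=(41,26) nearest=3 d=29 new=(16,9) → add node 5 parent=3 cost=16
6. q=(28,1) nearest=5 d=12 new=(20,5) → add node 6 parent=5 cost=20
7. q=(18,9) nearest=5 d=2 new=(18,9) → add node 7 parent=5 cost=18
8. q=(13,25) nearest=4 d=12 new=(8,17) → add node 8 parent=4 cost=16
9. q=(39,2) nearest=6 d=19 new=(24,2) → add node 9 parent=6 cost=24
10. q=(4,3) nearest=1 d=2 new=(4,3) → add node 10 parent=1 cost=6
11. q=(11,6) nearest=3 d=1 new=(11,6) → add node 11 parent=3 cost=13
12. q=(14,27) nearest=8 d=10 new=(12,21) → add node 12 parent=8 cost=20

Path: 0 1 2 3 5 6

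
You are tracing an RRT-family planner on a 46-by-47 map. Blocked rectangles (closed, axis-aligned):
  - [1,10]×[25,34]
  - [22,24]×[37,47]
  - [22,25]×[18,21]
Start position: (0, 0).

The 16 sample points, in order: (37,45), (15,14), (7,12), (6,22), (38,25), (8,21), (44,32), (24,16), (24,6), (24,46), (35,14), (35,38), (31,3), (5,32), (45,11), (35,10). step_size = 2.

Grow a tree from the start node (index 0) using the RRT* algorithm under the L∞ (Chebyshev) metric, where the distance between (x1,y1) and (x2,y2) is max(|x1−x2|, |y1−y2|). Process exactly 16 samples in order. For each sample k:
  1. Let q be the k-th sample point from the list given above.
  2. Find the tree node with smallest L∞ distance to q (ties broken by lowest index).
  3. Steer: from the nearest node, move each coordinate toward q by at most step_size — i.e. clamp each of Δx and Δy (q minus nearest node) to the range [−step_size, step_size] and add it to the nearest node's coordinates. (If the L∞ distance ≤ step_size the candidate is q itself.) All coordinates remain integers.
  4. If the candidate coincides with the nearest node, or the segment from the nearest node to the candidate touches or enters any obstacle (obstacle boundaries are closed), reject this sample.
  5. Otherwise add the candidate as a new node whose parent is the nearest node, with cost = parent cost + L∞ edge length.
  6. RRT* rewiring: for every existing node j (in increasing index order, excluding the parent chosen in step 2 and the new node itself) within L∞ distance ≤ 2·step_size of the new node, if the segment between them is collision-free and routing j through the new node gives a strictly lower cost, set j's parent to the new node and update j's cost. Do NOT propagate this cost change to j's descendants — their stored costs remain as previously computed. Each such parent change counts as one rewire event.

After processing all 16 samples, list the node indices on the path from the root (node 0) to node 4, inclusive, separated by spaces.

1. q=(37,45) nearest=0 d=45 new=(2,2) → add node 1 parent=0 cost=2
2. q=(15,14) nearest=1 d=13 new=(4,4) → add node 2 parent=1 cost=4
3. q=(7,12) nearest=2 d=8 new=(6,6) → add node 3 parent=2 cost=6
4. q=(6,22) nearest=3 d=16 new=(6,8) → add node 4 parent=3 cost=8
5. q=(38,25) nearest=3 d=32 new=(8,8) → add node 5 parent=3 cost=8
6. q=(8,21) nearest=4 d=13 new=(8,10) → add node 6 parent=4 cost=10
7. q=(44,32) nearest=5 d=36 new=(10,10) → add node 7 parent=5 cost=10
8. q=(24,16) nearest=7 d=14 new=(12,12) → add node 8 parent=7 cost=12
9. q=(24,6) nearest=8 d=12 new=(14,10) → add node 9 parent=8 cost=14
10. q=(24,46) nearest=8 d=34 new=(14,14) → add node 10 parent=8 cost=14
11. q=(35,14) nearest=9 d=21 new=(16,12) → add node 11 parent=9 cost=16
12. q=(35,38) nearest=10 d=24 new=(16,16) → add node 12 parent=10 cost=16
13. q=(31,3) nearest=11 d=15 new=(18,10) → add node 13 parent=11 cost=18
14. q=(5,32) nearest=12 d=16 new=(14,18) → add node 14 parent=12 cost=18
15. q=(45,11) nearest=13 d=27 new=(20,11) → add node 15 parent=13 cost=20
16. q=(35,10) nearest=15 d=15 new=(22,10) → add node 16 parent=15 cost=22

Path: 0 1 2 3 4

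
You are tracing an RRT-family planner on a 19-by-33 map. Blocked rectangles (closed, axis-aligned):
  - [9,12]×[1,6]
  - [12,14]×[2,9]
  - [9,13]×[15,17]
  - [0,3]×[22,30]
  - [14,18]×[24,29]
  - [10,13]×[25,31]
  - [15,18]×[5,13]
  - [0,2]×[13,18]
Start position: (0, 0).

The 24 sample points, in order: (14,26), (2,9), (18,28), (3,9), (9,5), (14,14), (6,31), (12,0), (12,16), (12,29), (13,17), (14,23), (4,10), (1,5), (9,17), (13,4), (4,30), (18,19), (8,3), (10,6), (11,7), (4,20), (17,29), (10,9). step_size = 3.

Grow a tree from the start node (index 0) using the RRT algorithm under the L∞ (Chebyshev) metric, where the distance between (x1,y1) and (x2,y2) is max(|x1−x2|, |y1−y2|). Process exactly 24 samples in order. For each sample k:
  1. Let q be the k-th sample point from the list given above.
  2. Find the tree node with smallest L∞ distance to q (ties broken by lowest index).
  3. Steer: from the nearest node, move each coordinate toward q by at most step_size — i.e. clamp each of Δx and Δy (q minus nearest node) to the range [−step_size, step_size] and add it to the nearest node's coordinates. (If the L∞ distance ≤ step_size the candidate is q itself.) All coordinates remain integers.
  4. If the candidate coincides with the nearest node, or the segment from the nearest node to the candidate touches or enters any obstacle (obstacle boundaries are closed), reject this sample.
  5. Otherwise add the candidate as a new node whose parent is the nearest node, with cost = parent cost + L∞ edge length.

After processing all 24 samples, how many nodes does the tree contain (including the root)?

Node count: 17

1. q=(14,26) nearest=0 d=26 new=(3,3) → add node 1 parent=0 cost=3
2. q=(2,9) nearest=1 d=6 new=(2,6) → add node 2 parent=1 cost=6
3. q=(18,28) nearest=2 d=22 new=(5,9) → add node 3 parent=2 cost=9
4. q=(3,9) nearest=3 d=2 new=(3,9) → add node 4 parent=3 cost=11
5. q=(9,5) nearest=3 d=4 new=(8,6) → add node 5 parent=3 cost=12
6. q=(14,14) nearest=5 d=8 new=(11,9) → add node 6 parent=5 cost=15
7. q=(6,31) nearest=3 d=22 new=(6,12) → add node 7 parent=3 cost=12
8. q=(12,0) nearest=5 d=6 new=(11,3) → blocked by [9,12]×[1,6], reject
9. q=(12,16) nearest=7 d=6 new=(9,15) → blocked by [9,13]×[15,17], reject
10. q=(12,29) nearest=7 d=17 new=(9,15) → blocked by [9,13]×[15,17], reject
11. q=(13,17) nearest=7 d=7 new=(9,15) → blocked by [9,13]×[15,17], reject
12. q=(14,23) nearest=7 d=11 new=(9,15) → blocked by [9,13]×[15,17], reject
13. q=(4,10) nearest=3 d=1 new=(4,10) → add node 8 parent=3 cost=10
14. q=(1,5) nearest=2 d=1 new=(1,5) → add node 9 parent=2 cost=7
15. q=(9,17) nearest=7 d=5 new=(9,15) → blocked by [9,13]×[15,17], reject
16. q=(13,4) nearest=5 d=5 new=(11,4) → blocked by [9,12]×[1,6], reject
17. q=(4,30) nearest=7 d=18 new=(4,15) → add node 10 parent=7 cost=15
18. q=(18,19) nearest=6 d=10 new=(14,12) → add node 11 parent=6 cost=18
19. q=(8,3) nearest=5 d=3 new=(8,3) → add node 12 parent=5 cost=15
20. q=(10,6) nearest=5 d=2 new=(10,6) → blocked by [9,12]×[1,6], reject
21. q=(11,7) nearest=6 d=2 new=(11,7) → add node 13 parent=6 cost=17
22. q=(4,20) nearest=10 d=5 new=(4,18) → add node 14 parent=10 cost=18
23. q=(17,29) nearest=14 d=13 new=(7,21) → add node 15 parent=14 cost=21
24. q=(10,9) nearest=6 d=1 new=(10,9) → add node 16 parent=6 cost=16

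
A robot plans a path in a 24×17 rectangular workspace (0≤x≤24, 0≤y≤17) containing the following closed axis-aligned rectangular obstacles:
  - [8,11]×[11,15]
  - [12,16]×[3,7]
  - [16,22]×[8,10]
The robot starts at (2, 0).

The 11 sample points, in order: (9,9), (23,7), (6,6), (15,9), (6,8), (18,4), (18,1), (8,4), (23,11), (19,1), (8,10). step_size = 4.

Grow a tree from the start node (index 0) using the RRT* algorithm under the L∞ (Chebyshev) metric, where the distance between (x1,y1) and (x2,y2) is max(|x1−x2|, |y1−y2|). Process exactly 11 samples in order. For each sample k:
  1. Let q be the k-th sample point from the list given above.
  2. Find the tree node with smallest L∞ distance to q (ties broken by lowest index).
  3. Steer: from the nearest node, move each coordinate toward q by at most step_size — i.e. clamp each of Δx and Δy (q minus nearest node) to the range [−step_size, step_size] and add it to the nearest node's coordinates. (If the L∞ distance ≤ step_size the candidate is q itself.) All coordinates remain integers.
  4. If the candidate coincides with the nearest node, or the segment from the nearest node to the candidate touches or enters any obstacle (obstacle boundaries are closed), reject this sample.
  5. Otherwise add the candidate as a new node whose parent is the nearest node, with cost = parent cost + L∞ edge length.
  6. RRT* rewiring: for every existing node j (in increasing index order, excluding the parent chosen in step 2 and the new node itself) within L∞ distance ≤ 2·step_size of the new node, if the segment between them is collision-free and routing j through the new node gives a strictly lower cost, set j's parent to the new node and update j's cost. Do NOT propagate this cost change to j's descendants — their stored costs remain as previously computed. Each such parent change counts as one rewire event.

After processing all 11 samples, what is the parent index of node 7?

Parent of node 7: 5

1. q=(9,9) nearest=0 d=9 new=(6,4) → add node 1 parent=0 cost=4
2. q=(23,7) nearest=1 d=17 new=(10,7) → add node 2 parent=1 cost=8
3. q=(6,6) nearest=1 d=2 new=(6,6) → add node 3 parent=1 cost=6
4. q=(15,9) nearest=2 d=5 new=(14,9) → add node 4 parent=2 cost=12
5. q=(6,8) nearest=3 d=2 new=(6,8) → add node 5 parent=3 cost=8
6. q=(18,4) nearest=4 d=5 new=(18,5) → blocked by [12,16]×[3,7], reject
7. q=(18,1) nearest=2 d=8 new=(14,3) → blocked by [12,16]×[3,7], reject
8. q=(8,4) nearest=1 d=2 new=(8,4) → add node 6 parent=1 cost=6
9. q=(23,11) nearest=4 d=9 new=(18,11) → blocked by [16,22]×[8,10], reject
10. q=(19,1) nearest=4 d=8 new=(18,5) → blocked by [12,16]×[3,7], reject
11. q=(8,10) nearest=5 d=2 new=(8,10) → add node 7 parent=5 cost=10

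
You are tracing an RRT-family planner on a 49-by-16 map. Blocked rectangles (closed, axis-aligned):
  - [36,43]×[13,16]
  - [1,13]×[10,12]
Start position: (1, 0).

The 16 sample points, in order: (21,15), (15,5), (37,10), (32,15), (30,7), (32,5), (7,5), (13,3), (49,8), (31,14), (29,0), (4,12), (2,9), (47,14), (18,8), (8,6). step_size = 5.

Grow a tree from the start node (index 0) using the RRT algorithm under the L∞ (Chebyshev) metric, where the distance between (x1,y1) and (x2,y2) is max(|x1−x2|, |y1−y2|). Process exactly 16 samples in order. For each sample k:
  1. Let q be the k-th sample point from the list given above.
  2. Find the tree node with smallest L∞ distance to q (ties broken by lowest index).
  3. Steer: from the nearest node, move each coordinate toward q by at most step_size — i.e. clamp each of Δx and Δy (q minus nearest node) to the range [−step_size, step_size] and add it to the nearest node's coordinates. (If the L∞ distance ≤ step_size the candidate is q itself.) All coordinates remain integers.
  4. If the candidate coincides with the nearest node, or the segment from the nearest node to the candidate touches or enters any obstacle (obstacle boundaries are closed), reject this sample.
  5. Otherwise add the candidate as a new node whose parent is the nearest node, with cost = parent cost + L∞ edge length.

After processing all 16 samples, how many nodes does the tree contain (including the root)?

Node count: 15

1. q=(21,15) nearest=0 d=20 new=(6,5) → add node 1 parent=0 cost=5
2. q=(15,5) nearest=1 d=9 new=(11,5) → add node 2 parent=1 cost=10
3. q=(37,10) nearest=2 d=26 new=(16,10) → add node 3 parent=2 cost=15
4. q=(32,15) nearest=3 d=16 new=(21,15) → add node 4 parent=3 cost=20
5. q=(30,7) nearest=4 d=9 new=(26,10) → add node 5 parent=4 cost=25
6. q=(32,5) nearest=5 d=6 new=(31,5) → add node 6 parent=5 cost=30
7. q=(7,5) nearest=1 d=1 new=(7,5) → add node 7 parent=1 cost=6
8. q=(13,3) nearest=2 d=2 new=(13,3) → add node 8 parent=2 cost=12
9. q=(49,8) nearest=6 d=18 new=(36,8) → add node 9 parent=6 cost=35
10. q=(31,14) nearest=5 d=5 new=(31,14) → add node 10 parent=5 cost=30
11. q=(29,0) nearest=6 d=5 new=(29,0) → add node 11 parent=6 cost=35
12. q=(4,12) nearest=1 d=7 new=(4,10) → blocked by [1,13]×[10,12], reject
13. q=(2,9) nearest=1 d=4 new=(2,9) → add node 12 parent=1 cost=9
14. q=(47,14) nearest=9 d=11 new=(41,13) → blocked by [36,43]×[13,16], reject
15. q=(18,8) nearest=3 d=2 new=(18,8) → add node 13 parent=3 cost=17
16. q=(8,6) nearest=7 d=1 new=(8,6) → add node 14 parent=7 cost=7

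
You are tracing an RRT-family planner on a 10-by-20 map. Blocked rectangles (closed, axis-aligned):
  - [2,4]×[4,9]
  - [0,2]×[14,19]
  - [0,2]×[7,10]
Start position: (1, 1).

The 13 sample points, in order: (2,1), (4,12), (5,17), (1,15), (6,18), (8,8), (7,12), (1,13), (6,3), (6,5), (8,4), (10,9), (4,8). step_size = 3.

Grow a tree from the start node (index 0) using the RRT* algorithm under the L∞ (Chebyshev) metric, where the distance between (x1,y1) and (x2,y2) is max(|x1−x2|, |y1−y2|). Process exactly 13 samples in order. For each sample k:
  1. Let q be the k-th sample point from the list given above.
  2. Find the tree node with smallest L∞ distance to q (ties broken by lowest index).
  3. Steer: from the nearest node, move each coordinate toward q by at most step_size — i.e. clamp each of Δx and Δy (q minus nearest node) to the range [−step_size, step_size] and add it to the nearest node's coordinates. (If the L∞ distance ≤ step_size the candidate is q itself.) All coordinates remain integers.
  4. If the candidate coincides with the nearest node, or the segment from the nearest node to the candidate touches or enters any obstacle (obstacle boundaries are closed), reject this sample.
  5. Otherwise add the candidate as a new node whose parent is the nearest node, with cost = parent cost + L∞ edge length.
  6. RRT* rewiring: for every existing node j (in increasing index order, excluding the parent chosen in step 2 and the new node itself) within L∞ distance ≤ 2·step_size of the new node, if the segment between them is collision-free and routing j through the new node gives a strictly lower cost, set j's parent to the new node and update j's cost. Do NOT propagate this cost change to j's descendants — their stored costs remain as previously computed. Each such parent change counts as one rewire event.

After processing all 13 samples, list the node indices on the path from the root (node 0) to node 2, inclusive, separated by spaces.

1. q=(2,1) nearest=0 d=1 new=(2,1) → add node 1 parent=0 cost=1
2. q=(4,12) nearest=0 d=11 new=(4,4) → blocked by [2,4]×[4,9], reject
3. q=(5,17) nearest=0 d=16 new=(4,4) → blocked by [2,4]×[4,9], reject
4. q=(1,15) nearest=0 d=14 new=(1,4) → add node 2 parent=0 cost=3
5. q=(6,18) nearest=2 d=14 new=(4,7) → blocked by [2,4]×[4,9], reject
6. q=(8,8) nearest=0 d=7 new=(4,4) → blocked by [2,4]×[4,9], reject
7. q=(7,12) nearest=2 d=8 new=(4,7) → blocked by [2,4]×[4,9], reject
8. q=(1,13) nearest=2 d=9 new=(1,7) → blocked by [0,2]×[7,10], reject
9. q=(6,3) nearest=1 d=4 new=(5,3) → add node 3 parent=1 cost=4
10. q=(6,5) nearest=3 d=2 new=(6,5) → add node 4 parent=3 cost=6
11. q=(8,4) nearest=4 d=2 new=(8,4) → add node 5 parent=4 cost=8
12. q=(10,9) nearest=4 d=4 new=(9,8) → add node 6 parent=4 cost=9
13. q=(4,8) nearest=4 d=3 new=(4,8) → blocked by [2,4]×[4,9], reject

Path: 0 2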